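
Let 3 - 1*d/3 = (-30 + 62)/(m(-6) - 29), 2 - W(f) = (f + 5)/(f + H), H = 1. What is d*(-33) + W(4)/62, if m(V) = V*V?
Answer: 337597/2170 ≈ 155.57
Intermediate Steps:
W(f) = 2 - (5 + f)/(1 + f) (W(f) = 2 - (f + 5)/(f + 1) = 2 - (5 + f)/(1 + f))
m(V) = V**2
d = -33/7 (d = 9 - 3*(-30 + 62)/((-6)**2 - 29) = 9 - 96/(36 - 29) = 9 - 96/7 = -33/7 ≈ -4.7143)
d*(-33) + W(4)/62 = -33/7*(-33) + ((-3 + 4)/(1 + 4))/62 = 1089/7 + (1/5)*(1/62) = 1089/7 + 1/310 = 337597/2170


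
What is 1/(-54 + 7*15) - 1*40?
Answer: -2039/51 ≈ -39.980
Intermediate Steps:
1/(-54 + 7*15) - 1*40 = 1/(-54 + 105) - 40 = 1/51 - 40 = -2039/51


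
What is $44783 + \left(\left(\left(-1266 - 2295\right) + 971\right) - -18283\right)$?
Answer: $60476$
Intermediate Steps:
$44783 + \left(\left(\left(-1266 - 2295\right) + 971\right) - -18283\right) = 44783 + \left(\left(-3561 + 971\right) + 18283\right) = 44783 + \left(-2590 + 18283\right) = 44783 + 15693 = 60476$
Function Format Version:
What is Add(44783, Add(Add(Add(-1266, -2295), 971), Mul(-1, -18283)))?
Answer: 60476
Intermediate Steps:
Add(44783, Add(Add(Add(-1266, -2295), 971), Mul(-1, -18283))) = Add(44783, Add(Add(-3561, 971), 18283)) = Add(44783, Add(-2590, 18283)) = Add(44783, 15693) = 60476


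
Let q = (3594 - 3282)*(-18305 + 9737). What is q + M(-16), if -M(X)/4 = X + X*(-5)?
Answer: -2673472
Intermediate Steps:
q = -2673216 (q = 312*(-8568) = -2673216)
M(X) = 16*X (M(X) = -4*(X + X*(-5)) = -4*(X - 5*X) = -(-16)*X = 16*X)
q + M(-16) = -2673216 + 16*(-16) = -2673216 - 256 = -2673472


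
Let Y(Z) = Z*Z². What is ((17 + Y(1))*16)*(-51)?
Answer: -14688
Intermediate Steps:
Y(Z) = Z³
((17 + Y(1))*16)*(-51) = ((17 + 1³)*16)*(-51) = ((17 + 1)*16)*(-51) = (18*16)*(-51) = 288*(-51) = -14688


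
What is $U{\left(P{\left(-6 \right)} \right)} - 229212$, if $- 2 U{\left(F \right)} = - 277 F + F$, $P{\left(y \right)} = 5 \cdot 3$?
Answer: $-227142$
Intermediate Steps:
$P{\left(y \right)} = 15$
$U{\left(F \right)} = 138 F$ ($U{\left(F \right)} = - \frac{- 277 F + F}{2} = - \frac{\left(-276\right) F}{2} = 138 F$)
$U{\left(P{\left(-6 \right)} \right)} - 229212 = 138 \cdot 15 - 229212 = 2070 - 229212 = -227142$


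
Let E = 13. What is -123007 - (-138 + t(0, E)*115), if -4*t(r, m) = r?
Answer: -122869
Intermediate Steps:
t(r, m) = -r/4
-123007 - (-138 + t(0, E)*115) = -123007 - (-138 - ¼*0*115) = -123007 - (-138 + 0*115) = -123007 - (-138 + 0) = -123007 - 1*(-138) = -123007 + 138 = -122869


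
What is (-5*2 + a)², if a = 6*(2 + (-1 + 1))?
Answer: 4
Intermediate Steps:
a = 12 (a = 6*(2 + 0) = 6*2 = 12)
(-5*2 + a)² = (-5*2 + 12)² = (-10 + 12)² = 2² = 4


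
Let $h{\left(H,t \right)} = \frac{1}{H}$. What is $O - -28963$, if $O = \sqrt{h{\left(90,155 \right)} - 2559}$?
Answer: $28963 + \frac{i \sqrt{2303090}}{30} \approx 28963.0 + 50.586 i$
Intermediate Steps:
$O = \frac{i \sqrt{2303090}}{30}$ ($O = \sqrt{\frac{1}{90} - 2559} = \sqrt{- \frac{230309}{90}} = \frac{i \sqrt{2303090}}{30} \approx 50.586 i$)
$O - -28963 = \frac{i \sqrt{2303090}}{30} - -28963 = \frac{i \sqrt{2303090}}{30} + 28963 = 28963 + \frac{i \sqrt{2303090}}{30}$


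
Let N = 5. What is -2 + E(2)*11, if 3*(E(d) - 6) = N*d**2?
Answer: 412/3 ≈ 137.33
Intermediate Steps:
E(d) = 6 + 5*d**2/3 (E(d) = 6 + (5*d**2)/3 = 6 + 5*d**2/3)
-2 + E(2)*11 = -2 + (6 + (5/3)*2**2)*11 = -2 + (6 + (5/3)*4)*11 = -2 + (6 + 20/3)*11 = -2 + (38/3)*11 = -2 + 418/3 = 412/3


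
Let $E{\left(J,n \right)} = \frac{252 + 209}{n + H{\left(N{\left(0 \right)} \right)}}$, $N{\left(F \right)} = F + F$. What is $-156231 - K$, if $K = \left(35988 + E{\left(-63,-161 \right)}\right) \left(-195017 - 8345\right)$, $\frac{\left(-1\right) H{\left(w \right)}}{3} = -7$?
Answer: $\frac{512243604809}{70} \approx 7.3178 \cdot 10^{9}$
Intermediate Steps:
$N{\left(F \right)} = 2 F$
$H{\left(w \right)} = 21$ ($H{\left(w \right)} = \left(-3\right) \left(-7\right) = 21$)
$E{\left(J,n \right)} = \frac{461}{21 + n}$ ($E{\left(J,n \right)} = \frac{252 + 209}{n + 21} = \frac{461}{21 + n}$)
$K = - \frac{512254540979}{70}$ ($K = \left(35988 + \frac{461}{21 - 161}\right) \left(-195017 - 8345\right) = \left(35988 + \frac{461}{-140}\right) \left(-203362\right) = \left(35988 + 461 \left(- \frac{1}{140}\right)\right) \left(-203362\right) = \left(35988 - \frac{461}{140}\right) \left(-203362\right) = \frac{5037859}{140} \left(-203362\right) = - \frac{512254540979}{70} \approx -7.3179 \cdot 10^{9}$)
$-156231 - K = -156231 - - \frac{512254540979}{70} = -156231 + \frac{512254540979}{70} = \frac{512243604809}{70}$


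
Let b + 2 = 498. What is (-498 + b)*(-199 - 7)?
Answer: 412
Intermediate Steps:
b = 496 (b = -2 + 498 = 496)
(-498 + b)*(-199 - 7) = (-498 + 496)*(-199 - 7) = -2*(-206) = 412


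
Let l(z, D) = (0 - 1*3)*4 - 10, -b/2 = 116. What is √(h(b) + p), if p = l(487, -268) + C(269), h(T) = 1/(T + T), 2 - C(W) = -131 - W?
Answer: 3*√568139/116 ≈ 19.494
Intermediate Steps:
b = -232 (b = -2*116 = -232)
l(z, D) = -22 (l(z, D) = (0 - 3)*4 - 10 = -3*4 - 10 = -12 - 10 = -22)
C(W) = 133 + W (C(W) = 2 - (-131 - W) = 2 + (131 + W) = 133 + W)
h(T) = 1/(2*T)
p = 380 (p = -22 + (133 + 269) = -22 + 402 = 380)
√(h(b) + p) = √((½)/(-232) + 380) = √((½)*(-1/232) + 380) = √(-1/464 + 380) = √(176319/464) = 3*√568139/116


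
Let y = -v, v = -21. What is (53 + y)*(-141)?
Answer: -10434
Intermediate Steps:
y = 21 (y = -1*(-21) = 21)
(53 + y)*(-141) = (53 + 21)*(-141) = 74*(-141) = -10434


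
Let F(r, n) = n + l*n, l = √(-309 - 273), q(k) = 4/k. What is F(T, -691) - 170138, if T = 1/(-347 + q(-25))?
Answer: -170829 - 691*I*√582 ≈ -1.7083e+5 - 16670.0*I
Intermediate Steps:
T = -25/8679 (T = 1/(-347 + 4/(-25)) = 1/(-347 + 4*(-1/25)) = 1/(-347 - 4/25) = 1/(-8679/25) = -25/8679 ≈ -0.0028805)
l = I*√582 (l = √(-582) = I*√582 ≈ 24.125*I)
F(r, n) = n + I*n*√582 (F(r, n) = n + (I*√582)*n = n + I*n*√582)
F(T, -691) - 170138 = -691*(1 + I*√582) - 170138 = (-691 - 691*I*√582) - 170138 = -170829 - 691*I*√582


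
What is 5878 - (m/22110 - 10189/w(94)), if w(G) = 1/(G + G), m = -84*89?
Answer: 7080397096/3685 ≈ 1.9214e+6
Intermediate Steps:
m = -7476
w(G) = 1/(2*G)
5878 - (m/22110 - 10189/w(94)) = 5878 - (-7476/22110 - 10189/((1/2)/94)) = 5878 - (-7476*1/22110 - 10189/((1/2)*(1/94))) = 5878 - (-1246/3685 - 10189/1/188) = 5878 - (-1246/3685 - 10189*188) = 5878 - (-1246/3685 - 1915532) = 5878 - 1*(-7058736666/3685) = 5878 + 7058736666/3685 = 7080397096/3685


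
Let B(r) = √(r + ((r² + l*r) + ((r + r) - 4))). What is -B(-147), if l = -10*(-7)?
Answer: -√10874 ≈ -104.28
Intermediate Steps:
l = 70
B(r) = √(-4 + r² + 73*r) (B(r) = √(r + ((r² + 70*r) + ((r + r) - 4))) = √(r + ((r² + 70*r) + (2*r - 4))) = √(r + ((r² + 70*r) + (-4 + 2*r))) = √(r + (-4 + r² + 72*r)) = √(-4 + r² + 73*r))
-B(-147) = -√(-4 + (-147)² + 73*(-147)) = -√(-4 + 21609 - 10731) = -√10874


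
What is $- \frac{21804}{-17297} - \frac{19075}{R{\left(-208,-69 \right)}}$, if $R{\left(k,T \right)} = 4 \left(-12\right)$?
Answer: $\frac{330986867}{830256} \approx 398.66$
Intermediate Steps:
$R{\left(k,T \right)} = -48$
$- \frac{21804}{-17297} - \frac{19075}{R{\left(-208,-69 \right)}} = - \frac{21804}{-17297} - \frac{19075}{-48} = \left(-21804\right) \left(- \frac{1}{17297}\right) - - \frac{19075}{48} = \frac{21804}{17297} + \frac{19075}{48} = \frac{330986867}{830256}$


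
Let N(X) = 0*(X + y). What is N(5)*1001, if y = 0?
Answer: 0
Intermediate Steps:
N(X) = 0 (N(X) = 0*(X + 0) = 0*X = 0)
N(5)*1001 = 0*1001 = 0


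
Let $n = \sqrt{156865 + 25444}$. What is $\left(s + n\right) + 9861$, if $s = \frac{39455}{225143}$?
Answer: $\frac{2220174578}{225143} + \sqrt{182309} \approx 10288.0$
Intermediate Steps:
$s = \frac{39455}{225143}$ ($s = 39455 \cdot \frac{1}{225143} = \frac{39455}{225143} \approx 0.17524$)
$n = \sqrt{182309} \approx 426.98$
$\left(s + n\right) + 9861 = \left(\frac{39455}{225143} + \sqrt{182309}\right) + 9861 = \frac{2220174578}{225143} + \sqrt{182309}$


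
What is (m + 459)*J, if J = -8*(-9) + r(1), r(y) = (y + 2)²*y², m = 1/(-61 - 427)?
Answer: 18143271/488 ≈ 37179.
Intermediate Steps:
m = -1/488 (m = 1/(-488) = -1/488 ≈ -0.0020492)
r(y) = y²*(2 + y)² (r(y) = (2 + y)²*y² = y²*(2 + y)²)
J = 81 (J = -8*(-9) + 1²*(2 + 1)² = 72 + 1*3² = 72 + 1*9 = 72 + 9 = 81)
(m + 459)*J = (-1/488 + 459)*81 = (223991/488)*81 = 18143271/488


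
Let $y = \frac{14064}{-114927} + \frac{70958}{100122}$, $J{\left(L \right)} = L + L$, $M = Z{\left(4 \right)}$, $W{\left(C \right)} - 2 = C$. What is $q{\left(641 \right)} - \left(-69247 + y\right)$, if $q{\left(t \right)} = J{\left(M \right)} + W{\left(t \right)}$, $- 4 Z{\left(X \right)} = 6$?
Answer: $\frac{134027245037020}{1917786849} \approx 69886.0$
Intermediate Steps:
$Z{\left(X \right)} = - \frac{3}{2}$ ($Z{\left(X \right)} = \left(- \frac{1}{4}\right) 6 = - \frac{3}{2}$)
$W{\left(C \right)} = 2 + C$
$M = - \frac{3}{2} \approx -1.5$
$J{\left(L \right)} = 2 L$
$q{\left(t \right)} = -1 + t$ ($q{\left(t \right)} = 2 \left(- \frac{3}{2}\right) + \left(2 + t\right) = -3 + \left(2 + t\right) = -1 + t$)
$y = \frac{1124479043}{1917786849}$ ($y = 14064 \left(- \frac{1}{114927}\right) + 70958 \cdot \frac{1}{100122} = - \frac{4688}{38309} + \frac{35479}{50061} = \frac{1124479043}{1917786849} \approx 0.58634$)
$q{\left(641 \right)} - \left(-69247 + y\right) = \left(-1 + 641\right) - \left(-69247 + \frac{1124479043}{1917786849}\right) = 640 - - \frac{132799861453660}{1917786849} = 640 + \frac{132799861453660}{1917786849} = \frac{134027245037020}{1917786849}$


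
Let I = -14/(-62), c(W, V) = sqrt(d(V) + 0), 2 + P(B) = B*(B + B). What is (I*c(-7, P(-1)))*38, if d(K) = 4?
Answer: 532/31 ≈ 17.161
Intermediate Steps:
P(B) = -2 + 2*B**2 (P(B) = -2 + B*(B + B) = -2 + B*(2*B) = -2 + 2*B**2)
c(W, V) = 2 (c(W, V) = sqrt(4 + 0) = sqrt(4) = 2)
I = 7/31 (I = -14*(-1/62) = 7/31 ≈ 0.22581)
(I*c(-7, P(-1)))*38 = ((7/31)*2)*38 = (14/31)*38 = 532/31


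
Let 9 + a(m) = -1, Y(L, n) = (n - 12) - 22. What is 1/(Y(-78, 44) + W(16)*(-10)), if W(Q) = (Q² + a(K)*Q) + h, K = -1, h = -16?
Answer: -1/790 ≈ -0.0012658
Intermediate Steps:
Y(L, n) = -34 + n (Y(L, n) = (-12 + n) - 22 = -34 + n)
a(m) = -10 (a(m) = -9 - 1 = -10)
W(Q) = -16 + Q² - 10*Q (W(Q) = (Q² - 10*Q) - 16 = -16 + Q² - 10*Q)
1/(Y(-78, 44) + W(16)*(-10)) = 1/((-34 + 44) + (-16 + 16² - 10*16)*(-10)) = 1/(10 + (-16 + 256 - 160)*(-10)) = 1/(10 + 80*(-10)) = 1/(10 - 800) = 1/(-790) = -1/790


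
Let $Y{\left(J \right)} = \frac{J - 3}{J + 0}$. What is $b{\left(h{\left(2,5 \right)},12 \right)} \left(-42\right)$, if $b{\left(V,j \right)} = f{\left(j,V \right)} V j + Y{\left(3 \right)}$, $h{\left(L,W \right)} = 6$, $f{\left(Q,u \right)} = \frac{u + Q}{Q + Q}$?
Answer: $-2268$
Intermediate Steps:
$f{\left(Q,u \right)} = \frac{Q + u}{2 Q}$
$Y{\left(J \right)} = \frac{-3 + J}{J}$
$b{\left(V,j \right)} = \frac{V \left(V + j\right)}{2}$ ($b{\left(V,j \right)} = \frac{j + V}{2 j} V j + \frac{-3 + 3}{3} = \frac{V + j}{2 j} V j + \frac{1}{3} \cdot 0 = \frac{V \left(V + j\right)}{2 j} j + 0 = \frac{V \left(V + j\right)}{2} + 0 = \frac{V \left(V + j\right)}{2}$)
$b{\left(h{\left(2,5 \right)},12 \right)} \left(-42\right) = \frac{1}{2} \cdot 6 \left(6 + 12\right) \left(-42\right) = \frac{1}{2} \cdot 6 \cdot 18 \left(-42\right) = 54 \left(-42\right) = -2268$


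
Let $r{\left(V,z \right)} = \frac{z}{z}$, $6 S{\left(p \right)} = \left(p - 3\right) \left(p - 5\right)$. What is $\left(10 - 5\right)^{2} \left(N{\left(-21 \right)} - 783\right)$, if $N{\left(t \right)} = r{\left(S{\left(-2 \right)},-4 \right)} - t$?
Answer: $-19025$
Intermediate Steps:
$S{\left(p \right)} = \frac{\left(-5 + p\right) \left(-3 + p\right)}{6}$ ($S{\left(p \right)} = \frac{\left(p - 3\right) \left(p - 5\right)}{6} = \frac{\left(-3 + p\right) \left(-5 + p\right)}{6} = \frac{\left(-5 + p\right) \left(-3 + p\right)}{6}$)
$r{\left(V,z \right)} = 1$
$N{\left(t \right)} = 1 - t$
$\left(10 - 5\right)^{2} \left(N{\left(-21 \right)} - 783\right) = \left(10 - 5\right)^{2} \left(\left(1 - -21\right) - 783\right) = 5^{2} \left(\left(1 + 21\right) - 783\right) = 25 \left(22 - 783\right) = 25 \left(-761\right) = -19025$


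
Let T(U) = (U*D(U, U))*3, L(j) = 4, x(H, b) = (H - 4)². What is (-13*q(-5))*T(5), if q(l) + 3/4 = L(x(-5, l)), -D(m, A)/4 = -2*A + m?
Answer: -12675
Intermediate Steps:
x(H, b) = (-4 + H)²
D(m, A) = -4*m + 8*A (D(m, A) = -4*(-2*A + m) = -4*(m - 2*A) = -4*m + 8*A)
T(U) = 12*U² (T(U) = (U*(-4*U + 8*U))*3 = (U*(4*U))*3 = (4*U²)*3 = 12*U²)
q(l) = 13/4 (q(l) = -¾ + 4 = 13/4)
(-13*q(-5))*T(5) = (-13*13/4)*(12*5²) = -507*25 = -169/4*300 = -12675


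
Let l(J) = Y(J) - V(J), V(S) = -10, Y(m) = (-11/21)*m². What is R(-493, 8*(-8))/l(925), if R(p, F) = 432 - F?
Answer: -10416/9411665 ≈ -0.0011067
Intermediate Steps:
Y(m) = -11*m²/21 (Y(m) = (-11*1/21)*m² = -11*m²/21)
l(J) = 10 - 11*J²/21 (l(J) = -11*J²/21 - 1*(-10) = -11*J²/21 + 10 = 10 - 11*J²/21)
R(-493, 8*(-8))/l(925) = (432 - 8*(-8))/(10 - 11/21*925²) = (432 - 1*(-64))/(10 - 11/21*855625) = (432 + 64)/(10 - 9411875/21) = 496/(-9411665/21) = 496*(-21/9411665) = -10416/9411665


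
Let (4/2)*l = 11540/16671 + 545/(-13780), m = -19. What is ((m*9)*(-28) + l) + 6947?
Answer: 1078365614821/91890552 ≈ 11735.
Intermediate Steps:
l = 29987101/91890552 (l = (11540/16671 + 545/(-13780))/2 = (11540*(1/16671) + 545*(-1/13780))/2 = (11540/16671 - 109/2756)/2 = (½)*(29987101/45945276) = 29987101/91890552 ≈ 0.32633)
((m*9)*(-28) + l) + 6947 = (-19*9*(-28) + 29987101/91890552) + 6947 = (-171*(-28) + 29987101/91890552) + 6947 = (4788 + 29987101/91890552) + 6947 = 440001950077/91890552 + 6947 = 1078365614821/91890552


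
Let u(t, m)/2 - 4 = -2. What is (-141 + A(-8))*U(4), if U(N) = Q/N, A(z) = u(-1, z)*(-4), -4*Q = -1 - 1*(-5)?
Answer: 157/4 ≈ 39.250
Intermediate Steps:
u(t, m) = 4 (u(t, m) = 8 + 2*(-2) = 8 - 4 = 4)
Q = -1 (Q = -(-1 - 1*(-5))/4 = -(-1 + 5)/4 = -¼*4 = -1)
A(z) = -16 (A(z) = 4*(-4) = -16)
U(N) = -1/N
(-141 + A(-8))*U(4) = (-141 - 16)*(-1/4) = -(-157)/4 = -157*(-¼) = 157/4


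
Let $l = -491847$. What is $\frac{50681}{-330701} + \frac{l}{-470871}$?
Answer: $\frac{46263360532}{51905836857} \approx 0.89129$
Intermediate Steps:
$\frac{50681}{-330701} + \frac{l}{-470871} = \frac{50681}{-330701} - \frac{491847}{-470871} = 50681 \left(- \frac{1}{330701}\right) - - \frac{163949}{156957} = - \frac{50681}{330701} + \frac{163949}{156957} = \frac{46263360532}{51905836857}$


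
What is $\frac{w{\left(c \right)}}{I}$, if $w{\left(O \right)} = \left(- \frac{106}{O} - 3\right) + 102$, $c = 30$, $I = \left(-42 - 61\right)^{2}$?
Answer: $\frac{1432}{159135} \approx 0.0089986$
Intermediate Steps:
$I = 10609$ ($I = \left(-103\right)^{2} = 10609$)
$w{\left(O \right)} = 99 - \frac{106}{O}$ ($w{\left(O \right)} = \left(-3 - \frac{106}{O}\right) + 102 = 99 - \frac{106}{O}$)
$\frac{w{\left(c \right)}}{I} = \frac{99 - \frac{106}{30}}{10609} = \left(99 - \frac{53}{15}\right) \frac{1}{10609} = \frac{1432}{15} \cdot \frac{1}{10609} = \frac{1432}{159135}$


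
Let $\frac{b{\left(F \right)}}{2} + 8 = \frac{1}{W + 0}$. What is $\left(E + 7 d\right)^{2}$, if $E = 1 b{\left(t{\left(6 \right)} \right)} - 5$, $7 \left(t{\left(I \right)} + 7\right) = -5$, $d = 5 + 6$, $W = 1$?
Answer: $3364$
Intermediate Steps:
$d = 11$
$t{\left(I \right)} = - \frac{54}{7}$ ($t{\left(I \right)} = -7 + \frac{1}{7} \left(-5\right) = -7 - \frac{5}{7} = - \frac{54}{7}$)
$b{\left(F \right)} = -14$ ($b{\left(F \right)} = -16 + \frac{2}{1 + 0} = -16 + \frac{2}{1} = -16 + 2 \cdot 1 = -16 + 2 = -14$)
$E = -19$ ($E = 1 \left(-14\right) - 5 = -14 - 5 = -19$)
$\left(E + 7 d\right)^{2} = \left(-19 + 7 \cdot 11\right)^{2} = \left(-19 + 77\right)^{2} = 58^{2} = 3364$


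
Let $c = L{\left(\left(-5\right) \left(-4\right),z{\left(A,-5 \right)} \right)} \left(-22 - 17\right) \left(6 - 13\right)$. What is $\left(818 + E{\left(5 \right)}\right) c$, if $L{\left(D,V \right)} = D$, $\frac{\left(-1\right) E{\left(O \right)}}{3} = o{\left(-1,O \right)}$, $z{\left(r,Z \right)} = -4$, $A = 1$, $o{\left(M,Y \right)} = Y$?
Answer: $4384380$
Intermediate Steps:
$E{\left(O \right)} = - 3 O$
$c = 5460$ ($c = \left(-5\right) \left(-4\right) \left(-22 - 17\right) \left(6 - 13\right) = 20 \left(\left(-39\right) \left(-7\right)\right) = 20 \cdot 273 = 5460$)
$\left(818 + E{\left(5 \right)}\right) c = \left(818 - 15\right) 5460 = 803 \cdot 5460 = 4384380$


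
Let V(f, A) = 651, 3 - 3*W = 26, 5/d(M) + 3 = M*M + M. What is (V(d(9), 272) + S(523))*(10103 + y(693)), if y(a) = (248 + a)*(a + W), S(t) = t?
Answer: 2306915870/3 ≈ 7.6897e+8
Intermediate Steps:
d(M) = 5/(-3 + M + M²) (d(M) = 5/(-3 + (M*M + M)) = 5/(-3 + (M² + M)) = 5/(-3 + (M + M²)) = 5/(-3 + M + M²))
W = -23/3 (W = 1 - ⅓*26 = 1 - 26/3 = -23/3 ≈ -7.6667)
y(a) = (248 + a)*(-23/3 + a) (y(a) = (248 + a)*(a - 23/3) = (248 + a)*(-23/3 + a))
(V(d(9), 272) + S(523))*(10103 + y(693)) = (651 + 523)*(10103 + (-5704/3 + 693² + (721/3)*693)) = 1174*(10103 + (-5704/3 + 480249 + 166551)) = 1174*(10103 + 1934696/3) = 1174*(1965005/3) = 2306915870/3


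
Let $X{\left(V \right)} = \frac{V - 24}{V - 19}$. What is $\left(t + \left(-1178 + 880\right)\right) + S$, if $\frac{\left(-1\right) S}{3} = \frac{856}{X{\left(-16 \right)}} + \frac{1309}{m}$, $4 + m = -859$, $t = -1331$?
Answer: $- \frac{3341061}{863} \approx -3871.4$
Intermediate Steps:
$m = -863$ ($m = -4 - 859 = -863$)
$X{\left(V \right)} = \frac{-24 + V}{-19 + V}$
$S = - \frac{1935234}{863}$ ($S = - 3 \left(\frac{856}{\frac{1}{-19 - 16} \left(-24 - 16\right)} + \frac{1309}{-863}\right) = - 3 \left(\frac{856}{\frac{1}{-35} \left(-40\right)} + 1309 \left(- \frac{1}{863}\right)\right) = - 3 \left(\frac{856}{\left(- \frac{1}{35}\right) \left(-40\right)} - \frac{1309}{863}\right) = - 3 \left(\frac{856}{\frac{8}{7}} - \frac{1309}{863}\right) = - 3 \left(856 \cdot \frac{7}{8} - \frac{1309}{863}\right) = - 3 \left(749 - \frac{1309}{863}\right) = \left(-3\right) \frac{645078}{863} = - \frac{1935234}{863} \approx -2242.4$)
$\left(t + \left(-1178 + 880\right)\right) + S = \left(-1331 + \left(-1178 + 880\right)\right) - \frac{1935234}{863} = \left(-1331 - 298\right) - \frac{1935234}{863} = -1629 - \frac{1935234}{863} = - \frac{3341061}{863}$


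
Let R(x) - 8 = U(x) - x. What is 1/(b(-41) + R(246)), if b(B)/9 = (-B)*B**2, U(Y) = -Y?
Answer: 1/619805 ≈ 1.6134e-6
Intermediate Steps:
b(B) = -9*B**3 (b(B) = 9*((-B)*B**2) = 9*(-B**3) = -9*B**3)
R(x) = 8 - 2*x (R(x) = 8 + (-x - x) = 8 - 2*x)
1/(b(-41) + R(246)) = 1/(-9*(-41)**3 + (8 - 2*246)) = 1/(-9*(-68921) + (8 - 492)) = 1/(620289 - 484) = 1/619805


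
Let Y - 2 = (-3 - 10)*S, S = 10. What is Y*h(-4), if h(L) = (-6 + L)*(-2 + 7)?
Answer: 6400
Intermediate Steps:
h(L) = -30 + 5*L (h(L) = (-6 + L)*5 = -30 + 5*L)
Y = -128 (Y = 2 + (-3 - 10)*10 = 2 - 13*10 = 2 - 130 = -128)
Y*h(-4) = -128*(-30 + 5*(-4)) = -128*(-30 - 20) = -128*(-50) = 6400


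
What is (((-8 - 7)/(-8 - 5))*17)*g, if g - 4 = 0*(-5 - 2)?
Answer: 1020/13 ≈ 78.462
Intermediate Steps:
g = 4 (g = 4 + 0*(-5 - 2) = 4 + 0*(-7) = 4 + 0 = 4)
(((-8 - 7)/(-8 - 5))*17)*g = (((-8 - 7)/(-8 - 5))*17)*4 = (-15/(-13)*17)*4 = (-15*(-1/13)*17)*4 = ((15/13)*17)*4 = (255/13)*4 = 1020/13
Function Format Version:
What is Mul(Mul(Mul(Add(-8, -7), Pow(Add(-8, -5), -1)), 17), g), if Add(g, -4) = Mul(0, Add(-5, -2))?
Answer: Rational(1020, 13) ≈ 78.462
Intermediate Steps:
g = 4 (g = Add(4, Mul(0, Add(-5, -2))) = Add(4, Mul(0, -7)) = Add(4, 0) = 4)
Mul(Mul(Mul(Add(-8, -7), Pow(Add(-8, -5), -1)), 17), g) = Mul(Mul(Mul(Add(-8, -7), Pow(Add(-8, -5), -1)), 17), 4) = Mul(Mul(Mul(-15, Pow(-13, -1)), 17), 4) = Mul(Mul(Mul(-15, Rational(-1, 13)), 17), 4) = Mul(Mul(Rational(15, 13), 17), 4) = Mul(Rational(255, 13), 4) = Rational(1020, 13)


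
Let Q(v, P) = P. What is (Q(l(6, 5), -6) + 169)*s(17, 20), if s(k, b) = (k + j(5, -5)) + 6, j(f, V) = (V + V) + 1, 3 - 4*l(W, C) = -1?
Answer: 2282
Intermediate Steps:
l(W, C) = 1 (l(W, C) = ¾ - ¼*(-1) = ¾ + ¼ = 1)
j(f, V) = 1 + 2*V (j(f, V) = 2*V + 1 = 1 + 2*V)
s(k, b) = -3 + k (s(k, b) = (k + (1 + 2*(-5))) + 6 = (k + (1 - 10)) + 6 = (k - 9) + 6 = (-9 + k) + 6 = -3 + k)
(Q(l(6, 5), -6) + 169)*s(17, 20) = (-6 + 169)*(-3 + 17) = 163*14 = 2282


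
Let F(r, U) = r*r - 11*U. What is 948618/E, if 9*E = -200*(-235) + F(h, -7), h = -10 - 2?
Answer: 8537562/47221 ≈ 180.80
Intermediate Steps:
h = -12
F(r, U) = r² - 11*U
E = 47221/9 (E = (-200*(-235) + ((-12)² - 11*(-7)))/9 = (47000 + (144 + 77))/9 = (47000 + 221)/9 = (⅑)*47221 = 47221/9 ≈ 5246.8)
948618/E = 948618/(47221/9) = 948618*(9/47221) = 8537562/47221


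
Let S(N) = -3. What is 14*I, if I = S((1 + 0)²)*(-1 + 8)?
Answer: -294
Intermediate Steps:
I = -21 (I = -3*(-1 + 8) = -3*7 = -21)
14*I = 14*(-21) = -294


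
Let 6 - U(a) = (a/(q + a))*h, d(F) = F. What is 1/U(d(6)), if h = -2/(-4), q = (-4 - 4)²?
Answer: 70/417 ≈ 0.16787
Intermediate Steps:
q = 64 (q = (-8)² = 64)
h = ½ (h = -2*(-¼) = ½ ≈ 0.50000)
U(a) = 6 - a/(2*(64 + a)) (U(a) = 6 - a/(64 + a)/2 = 6 - a/(2*(64 + a)))
1/U(d(6)) = 1/((768 + 11*6)/(2*(64 + 6))) = 1/((½)*(768 + 66)/70) = 1/((½)*(1/70)*834) = 1/(417/70) = 70/417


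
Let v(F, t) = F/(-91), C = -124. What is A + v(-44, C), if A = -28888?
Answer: -2628764/91 ≈ -28888.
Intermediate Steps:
v(F, t) = -F/91 (v(F, t) = F*(-1/91) = -F/91)
A + v(-44, C) = -28888 - 1/91*(-44) = -28888 + 44/91 = -2628764/91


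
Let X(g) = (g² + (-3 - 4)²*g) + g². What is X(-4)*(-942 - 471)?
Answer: 231732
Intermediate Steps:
X(g) = 2*g² + 49*g (X(g) = (g² + (-7)²*g) + g² = (g² + 49*g) + g² = 2*g² + 49*g)
X(-4)*(-942 - 471) = (-4*(49 + 2*(-4)))*(-942 - 471) = -4*(49 - 8)*(-1413) = -4*41*(-1413) = -164*(-1413) = 231732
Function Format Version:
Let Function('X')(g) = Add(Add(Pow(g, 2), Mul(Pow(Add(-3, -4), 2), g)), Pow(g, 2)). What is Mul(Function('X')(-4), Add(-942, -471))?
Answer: 231732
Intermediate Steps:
Function('X')(g) = Add(Mul(2, Pow(g, 2)), Mul(49, g)) (Function('X')(g) = Add(Add(Pow(g, 2), Mul(Pow(-7, 2), g)), Pow(g, 2)) = Add(Add(Pow(g, 2), Mul(49, g)), Pow(g, 2)) = Add(Mul(2, Pow(g, 2)), Mul(49, g)))
Mul(Function('X')(-4), Add(-942, -471)) = Mul(Mul(-4, Add(49, Mul(2, -4))), Add(-942, -471)) = Mul(Mul(-4, Add(49, -8)), -1413) = Mul(Mul(-4, 41), -1413) = Mul(-164, -1413) = 231732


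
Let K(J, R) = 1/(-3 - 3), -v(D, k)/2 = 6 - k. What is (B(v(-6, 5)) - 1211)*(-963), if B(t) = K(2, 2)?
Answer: 2332707/2 ≈ 1.1664e+6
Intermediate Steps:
v(D, k) = -12 + 2*k (v(D, k) = -2*(6 - k) = -12 + 2*k)
K(J, R) = -1/6 (K(J, R) = 1/(-6) = -1/6)
B(t) = -1/6
(B(v(-6, 5)) - 1211)*(-963) = (-1/6 - 1211)*(-963) = -7267/6*(-963) = 2332707/2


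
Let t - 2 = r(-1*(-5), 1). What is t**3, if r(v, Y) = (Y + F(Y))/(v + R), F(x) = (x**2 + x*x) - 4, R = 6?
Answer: 9261/1331 ≈ 6.9579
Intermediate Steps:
F(x) = -4 + 2*x**2 (F(x) = (x**2 + x**2) - 4 = 2*x**2 - 4 = -4 + 2*x**2)
r(v, Y) = (-4 + Y + 2*Y**2)/(6 + v) (r(v, Y) = (Y + (-4 + 2*Y**2))/(v + 6) = (-4 + Y + 2*Y**2)/(6 + v))
t = 21/11 (t = 2 + (-4 + 1 + 2*1**2)/(6 - 1*(-5)) = 2 + (-4 + 1 + 2*1)/(6 + 5) = 2 + (-4 + 1 + 2)/11 = 2 + (1/11)*(-1) = 2 - 1/11 = 21/11 ≈ 1.9091)
t**3 = (21/11)**3 = 9261/1331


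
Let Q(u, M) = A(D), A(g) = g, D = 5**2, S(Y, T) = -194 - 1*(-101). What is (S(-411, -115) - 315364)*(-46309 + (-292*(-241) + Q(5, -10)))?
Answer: -7598728216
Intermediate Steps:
S(Y, T) = -93 (S(Y, T) = -194 + 101 = -93)
D = 25
Q(u, M) = 25
(S(-411, -115) - 315364)*(-46309 + (-292*(-241) + Q(5, -10))) = (-93 - 315364)*(-46309 + (-292*(-241) + 25)) = -315457*(-46309 + (70372 + 25)) = -315457*(-46309 + 70397) = -315457*24088 = -7598728216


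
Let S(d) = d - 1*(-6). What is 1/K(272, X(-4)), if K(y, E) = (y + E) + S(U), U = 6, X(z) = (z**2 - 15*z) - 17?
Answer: 1/343 ≈ 0.0029155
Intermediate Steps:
X(z) = -17 + z**2 - 15*z
S(d) = 6 + d (S(d) = d + 6 = 6 + d)
K(y, E) = 12 + E + y (K(y, E) = (y + E) + (6 + 6) = (E + y) + 12 = 12 + E + y)
1/K(272, X(-4)) = 1/(12 + (-17 + (-4)**2 - 15*(-4)) + 272) = 1/(12 + (-17 + 16 + 60) + 272) = 1/(12 + 59 + 272) = 1/343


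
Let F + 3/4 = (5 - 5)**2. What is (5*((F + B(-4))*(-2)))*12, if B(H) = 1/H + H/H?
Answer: 0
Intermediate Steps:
F = -3/4 (F = -3/4 + (5 - 5)**2 = -3/4 + 0**2 = -3/4 + 0 = -3/4 ≈ -0.75000)
B(H) = 1 + 1/H (B(H) = 1/H + 1 = 1 + 1/H)
(5*((F + B(-4))*(-2)))*12 = (5*((-3/4 + (1 - 4)/(-4))*(-2)))*12 = (5*((-3/4 - 1/4*(-3))*(-2)))*12 = (5*((-3/4 + 3/4)*(-2)))*12 = (5*(0*(-2)))*12 = (5*0)*12 = 0*12 = 0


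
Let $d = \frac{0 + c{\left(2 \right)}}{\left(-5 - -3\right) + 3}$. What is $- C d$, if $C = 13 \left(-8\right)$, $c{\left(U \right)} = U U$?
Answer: $416$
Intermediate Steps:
$c{\left(U \right)} = U^{2}$
$C = -104$
$d = 4$ ($d = \frac{0 + 2^{2}}{\left(-5 - -3\right) + 3} = \frac{0 + 4}{\left(-5 + 3\right) + 3} = \frac{4}{-2 + 3} = \frac{4}{1} = 4 \cdot 1 = 4$)
$- C d = - \left(-104\right) 4 = \left(-1\right) \left(-416\right) = 416$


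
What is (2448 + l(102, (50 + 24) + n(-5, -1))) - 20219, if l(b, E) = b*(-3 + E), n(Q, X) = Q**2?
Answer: -7979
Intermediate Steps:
(2448 + l(102, (50 + 24) + n(-5, -1))) - 20219 = (2448 + 102*(-3 + ((50 + 24) + (-5)**2))) - 20219 = (2448 + 102*(-3 + (74 + 25))) - 20219 = (2448 + 102*(-3 + 99)) - 20219 = (2448 + 102*96) - 20219 = (2448 + 9792) - 20219 = 12240 - 20219 = -7979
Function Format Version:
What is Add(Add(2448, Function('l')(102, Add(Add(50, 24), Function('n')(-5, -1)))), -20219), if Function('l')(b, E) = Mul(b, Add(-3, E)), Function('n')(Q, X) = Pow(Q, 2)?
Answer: -7979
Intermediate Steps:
Add(Add(2448, Function('l')(102, Add(Add(50, 24), Function('n')(-5, -1)))), -20219) = Add(Add(2448, Mul(102, Add(-3, Add(Add(50, 24), Pow(-5, 2))))), -20219) = Add(Add(2448, Mul(102, Add(-3, Add(74, 25)))), -20219) = Add(Add(2448, Mul(102, Add(-3, 99))), -20219) = Add(Add(2448, Mul(102, 96)), -20219) = Add(Add(2448, 9792), -20219) = Add(12240, -20219) = -7979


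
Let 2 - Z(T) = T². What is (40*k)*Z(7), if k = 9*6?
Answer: -101520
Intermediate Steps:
Z(T) = 2 - T²
k = 54
(40*k)*Z(7) = (40*54)*(2 - 1*7²) = 2160*(2 - 1*49) = 2160*(2 - 49) = 2160*(-47) = -101520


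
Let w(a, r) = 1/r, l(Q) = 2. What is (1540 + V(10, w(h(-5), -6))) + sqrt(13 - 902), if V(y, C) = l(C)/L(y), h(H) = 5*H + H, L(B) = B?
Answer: 7701/5 + I*sqrt(889) ≈ 1540.2 + 29.816*I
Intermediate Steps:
h(H) = 6*H
V(y, C) = 2/y
(1540 + V(10, w(h(-5), -6))) + sqrt(13 - 902) = (1540 + 2/10) + sqrt(13 - 902) = (1540 + 2*(1/10)) + sqrt(-889) = (1540 + 1/5) + I*sqrt(889) = 7701/5 + I*sqrt(889)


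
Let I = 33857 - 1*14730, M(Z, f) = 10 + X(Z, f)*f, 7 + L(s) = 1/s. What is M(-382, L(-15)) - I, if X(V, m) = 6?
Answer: -95797/5 ≈ -19159.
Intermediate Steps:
L(s) = -7 + 1/s
M(Z, f) = 10 + 6*f
I = 19127 (I = 33857 - 14730 = 19127)
M(-382, L(-15)) - I = (10 + 6*(-7 + 1/(-15))) - 1*19127 = (10 + 6*(-7 - 1/15)) - 19127 = (10 + 6*(-106/15)) - 19127 = (10 - 212/5) - 19127 = -162/5 - 19127 = -95797/5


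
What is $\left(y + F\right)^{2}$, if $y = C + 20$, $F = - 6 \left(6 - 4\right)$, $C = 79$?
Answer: $7569$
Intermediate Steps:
$F = -12$ ($F = \left(-6\right) 2 = -12$)
$y = 99$ ($y = 79 + 20 = 99$)
$\left(y + F\right)^{2} = \left(99 - 12\right)^{2} = 87^{2} = 7569$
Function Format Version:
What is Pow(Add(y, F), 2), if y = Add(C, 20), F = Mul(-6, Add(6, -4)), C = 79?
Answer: 7569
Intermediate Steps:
F = -12 (F = Mul(-6, 2) = -12)
y = 99 (y = Add(79, 20) = 99)
Pow(Add(y, F), 2) = Pow(Add(99, -12), 2) = Pow(87, 2) = 7569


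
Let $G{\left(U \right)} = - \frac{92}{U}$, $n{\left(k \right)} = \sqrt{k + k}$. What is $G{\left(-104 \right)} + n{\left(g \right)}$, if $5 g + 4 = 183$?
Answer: $\frac{23}{26} + \frac{\sqrt{1790}}{5} \approx 9.3463$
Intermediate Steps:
$g = \frac{179}{5}$ ($g = - \frac{4}{5} + \frac{1}{5} \cdot 183 = - \frac{4}{5} + \frac{183}{5} = \frac{179}{5} \approx 35.8$)
$n{\left(k \right)} = \sqrt{2} \sqrt{k}$ ($n{\left(k \right)} = \sqrt{2 k} = \sqrt{2} \sqrt{k}$)
$G{\left(-104 \right)} + n{\left(g \right)} = - \frac{92}{-104} + \sqrt{2} \sqrt{\frac{179}{5}} = \left(-92\right) \left(- \frac{1}{104}\right) + \sqrt{2} \frac{\sqrt{895}}{5} = \frac{23}{26} + \frac{\sqrt{1790}}{5}$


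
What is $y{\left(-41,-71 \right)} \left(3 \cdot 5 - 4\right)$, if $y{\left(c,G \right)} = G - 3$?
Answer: $-814$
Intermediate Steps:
$y{\left(c,G \right)} = -3 + G$
$y{\left(-41,-71 \right)} \left(3 \cdot 5 - 4\right) = \left(-3 - 71\right) \left(3 \cdot 5 - 4\right) = - 74 \left(15 - 4\right) = \left(-74\right) 11 = -814$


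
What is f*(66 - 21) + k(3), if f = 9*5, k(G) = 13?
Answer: 2038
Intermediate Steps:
f = 45
f*(66 - 21) + k(3) = 45*(66 - 21) + 13 = 45*45 + 13 = 2025 + 13 = 2038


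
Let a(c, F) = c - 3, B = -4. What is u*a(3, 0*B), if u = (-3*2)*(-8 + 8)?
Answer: 0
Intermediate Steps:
u = 0 (u = -6*0 = 0)
a(c, F) = -3 + c
u*a(3, 0*B) = 0*(-3 + 3) = 0*0 = 0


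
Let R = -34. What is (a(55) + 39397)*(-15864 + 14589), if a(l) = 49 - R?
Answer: -50337000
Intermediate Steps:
a(l) = 83 (a(l) = 49 - 1*(-34) = 49 + 34 = 83)
(a(55) + 39397)*(-15864 + 14589) = (83 + 39397)*(-15864 + 14589) = 39480*(-1275) = -50337000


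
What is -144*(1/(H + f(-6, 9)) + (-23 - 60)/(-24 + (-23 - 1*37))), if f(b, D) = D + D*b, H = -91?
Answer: -16806/119 ≈ -141.23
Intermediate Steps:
-144*(1/(H + f(-6, 9)) + (-23 - 60)/(-24 + (-23 - 1*37))) = -144*(1/(-91 + 9*(1 - 6)) + (-23 - 60)/(-24 + (-23 - 1*37))) = -144*(1/(-91 + 9*(-5)) - 83/(-24 + (-23 - 37))) = -144*(1/(-91 - 45) - 83/(-24 - 60)) = -144*(1/(-136) - 83/(-84)) = -144*(-1/136 - 83*(-1/84)) = -144*(-1/136 + 83/84) = -144*2801/2856 = -16806/119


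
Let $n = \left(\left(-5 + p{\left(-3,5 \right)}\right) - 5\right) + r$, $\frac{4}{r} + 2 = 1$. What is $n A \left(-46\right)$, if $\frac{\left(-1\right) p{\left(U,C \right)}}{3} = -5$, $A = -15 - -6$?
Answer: $414$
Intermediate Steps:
$A = -9$ ($A = -15 + 6 = -9$)
$p{\left(U,C \right)} = 15$ ($p{\left(U,C \right)} = \left(-3\right) \left(-5\right) = 15$)
$r = -4$ ($r = \frac{4}{-2 + 1} = \frac{4}{-1} = 4 \left(-1\right) = -4$)
$n = 1$ ($n = \left(\left(-5 + 15\right) - 5\right) - 4 = \left(10 - 5\right) - 4 = 5 - 4 = 1$)
$n A \left(-46\right) = 1 \left(-9\right) \left(-46\right) = \left(-9\right) \left(-46\right) = 414$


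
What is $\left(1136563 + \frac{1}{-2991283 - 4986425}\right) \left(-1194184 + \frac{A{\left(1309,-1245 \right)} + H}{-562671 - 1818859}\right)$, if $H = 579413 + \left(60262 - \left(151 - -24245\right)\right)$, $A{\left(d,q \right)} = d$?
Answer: $- \frac{6446723706014784665343781}{4749787733310} \approx -1.3573 \cdot 10^{12}$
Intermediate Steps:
$H = 615279$ ($H = 579413 + \left(60262 - \left(151 + 24245\right)\right) = 579413 + \left(60262 - 24396\right) = 579413 + 35866 = 615279$)
$\left(1136563 + \frac{1}{-2991283 - 4986425}\right) \left(-1194184 + \frac{A{\left(1309,-1245 \right)} + H}{-562671 - 1818859}\right) = \left(1136563 + \frac{1}{-2991283 - 4986425}\right) \left(-1194184 + \frac{1309 + 615279}{-562671 - 1818859}\right) = \left(1136563 + \frac{1}{-7977708}\right) \left(-1194184 + \frac{616588}{-2381530}\right) = \left(1136563 - \frac{1}{7977708}\right) \left(-1194184 + 616588 \left(- \frac{1}{2381530}\right)\right) = \frac{9067167737603 \left(-1194184 - \frac{308294}{1190765}\right)}{7977708} = \frac{9067167737603}{7977708} \left(- \frac{1421992819054}{1190765}\right) = - \frac{6446723706014784665343781}{4749787733310}$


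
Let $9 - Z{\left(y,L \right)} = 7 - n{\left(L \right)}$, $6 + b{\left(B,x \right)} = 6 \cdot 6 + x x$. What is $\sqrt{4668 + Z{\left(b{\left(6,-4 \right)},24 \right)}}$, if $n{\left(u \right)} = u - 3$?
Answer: $\sqrt{4691} \approx 68.491$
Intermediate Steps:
$n{\left(u \right)} = -3 + u$ ($n{\left(u \right)} = u - 3 = -3 + u$)
$b{\left(B,x \right)} = 30 + x^{2}$ ($b{\left(B,x \right)} = -6 + \left(6 \cdot 6 + x x\right) = -6 + \left(36 + x^{2}\right) = 30 + x^{2}$)
$Z{\left(y,L \right)} = -1 + L$ ($Z{\left(y,L \right)} = 9 - \left(7 - \left(-3 + L\right)\right) = 9 - \left(10 - L\right) = 9 + \left(-10 + L\right) = -1 + L$)
$\sqrt{4668 + Z{\left(b{\left(6,-4 \right)},24 \right)}} = \sqrt{4668 + \left(-1 + 24\right)} = \sqrt{4668 + 23} = \sqrt{4691}$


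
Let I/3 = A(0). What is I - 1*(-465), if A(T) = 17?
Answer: 516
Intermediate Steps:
I = 51 (I = 3*17 = 51)
I - 1*(-465) = 51 - 1*(-465) = 51 + 465 = 516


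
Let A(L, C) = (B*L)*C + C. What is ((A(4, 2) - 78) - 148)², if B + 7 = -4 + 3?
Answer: 82944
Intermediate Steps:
B = -8 (B = -7 + (-4 + 3) = -7 - 1 = -8)
A(L, C) = C - 8*C*L (A(L, C) = (-8*L)*C + C = -8*C*L + C = C - 8*C*L)
((A(4, 2) - 78) - 148)² = ((2*(1 - 8*4) - 78) - 148)² = ((2*(1 - 32) - 78) - 148)² = ((2*(-31) - 78) - 148)² = ((-62 - 78) - 148)² = (-140 - 148)² = (-288)² = 82944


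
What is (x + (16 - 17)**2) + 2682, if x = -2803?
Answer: -120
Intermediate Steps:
(x + (16 - 17)**2) + 2682 = (-2803 + (16 - 17)**2) + 2682 = (-2803 + (-1)**2) + 2682 = (-2803 + 1) + 2682 = -2802 + 2682 = -120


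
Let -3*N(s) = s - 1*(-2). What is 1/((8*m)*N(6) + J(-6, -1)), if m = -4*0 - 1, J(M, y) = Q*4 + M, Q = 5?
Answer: 3/106 ≈ 0.028302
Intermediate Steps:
N(s) = -⅔ - s/3 (N(s) = -(s - 1*(-2))/3 = -(s + 2)/3 = -(2 + s)/3 = -⅔ - s/3)
J(M, y) = 20 + M (J(M, y) = 5*4 + M = 20 + M)
m = -1 (m = 0 - 1 = -1)
1/((8*m)*N(6) + J(-6, -1)) = 1/((8*(-1))*(-⅔ - ⅓*6) + (20 - 6)) = 1/(-8*(-⅔ - 2) + 14) = 1/(-8*(-8/3) + 14) = 1/(64/3 + 14) = 1/(106/3) = 3/106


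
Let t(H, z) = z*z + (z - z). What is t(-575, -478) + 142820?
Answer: 371304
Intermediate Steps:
t(H, z) = z² (t(H, z) = z² + 0 = z²)
t(-575, -478) + 142820 = (-478)² + 142820 = 228484 + 142820 = 371304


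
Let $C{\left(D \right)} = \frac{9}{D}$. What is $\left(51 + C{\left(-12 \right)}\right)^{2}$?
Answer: $\frac{40401}{16} \approx 2525.1$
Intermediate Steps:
$\left(51 + C{\left(-12 \right)}\right)^{2} = \left(51 + \frac{9}{-12}\right)^{2} = \left(51 + 9 \left(- \frac{1}{12}\right)\right)^{2} = \left(51 - \frac{3}{4}\right)^{2} = \left(\frac{201}{4}\right)^{2} = \frac{40401}{16}$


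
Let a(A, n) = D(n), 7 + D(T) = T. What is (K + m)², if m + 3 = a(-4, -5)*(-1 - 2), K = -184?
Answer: 22801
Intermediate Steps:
D(T) = -7 + T
a(A, n) = -7 + n
m = 33 (m = -3 + (-7 - 5)*(-1 - 2) = -3 - 12*(-3) = -3 + 36 = 33)
(K + m)² = (-184 + 33)² = (-151)² = 22801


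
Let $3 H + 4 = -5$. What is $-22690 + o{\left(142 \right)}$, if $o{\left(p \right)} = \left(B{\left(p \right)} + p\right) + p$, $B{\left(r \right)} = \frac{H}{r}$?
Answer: $- \frac{3181655}{142} \approx -22406.0$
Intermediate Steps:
$H = -3$ ($H = - \frac{4}{3} + \frac{1}{3} \left(-5\right) = - \frac{4}{3} - \frac{5}{3} = -3$)
$B{\left(r \right)} = - \frac{3}{r}$
$o{\left(p \right)} = - \frac{3}{p} + 2 p$ ($o{\left(p \right)} = \left(- \frac{3}{p} + p\right) + p = \left(p - \frac{3}{p}\right) + p = - \frac{3}{p} + 2 p$)
$-22690 + o{\left(142 \right)} = -22690 + \left(- \frac{3}{142} + 2 \cdot 142\right) = -22690 + \left(\left(-3\right) \frac{1}{142} + 284\right) = -22690 + \left(- \frac{3}{142} + 284\right) = -22690 + \frac{40325}{142} = - \frac{3181655}{142}$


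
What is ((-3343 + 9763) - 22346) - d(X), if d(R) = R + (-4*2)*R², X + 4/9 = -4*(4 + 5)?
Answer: -426382/81 ≈ -5264.0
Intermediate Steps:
X = -328/9 (X = -4/9 - 4*(4 + 5) = -4/9 - 4*9 = -4/9 - 36 = -328/9 ≈ -36.444)
d(R) = R - 8*R²
((-3343 + 9763) - 22346) - d(X) = ((-3343 + 9763) - 22346) - (-328)*(1 - 8*(-328/9))/9 = (6420 - 22346) - (-328)*(1 + 2624/9)/9 = -15926 - (-328)*2633/(9*9) = -15926 - 1*(-863624/81) = -15926 + 863624/81 = -426382/81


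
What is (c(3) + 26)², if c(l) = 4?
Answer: 900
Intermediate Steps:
(c(3) + 26)² = (4 + 26)² = 30² = 900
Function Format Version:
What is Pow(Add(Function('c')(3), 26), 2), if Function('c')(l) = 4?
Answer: 900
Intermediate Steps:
Pow(Add(Function('c')(3), 26), 2) = Pow(Add(4, 26), 2) = Pow(30, 2) = 900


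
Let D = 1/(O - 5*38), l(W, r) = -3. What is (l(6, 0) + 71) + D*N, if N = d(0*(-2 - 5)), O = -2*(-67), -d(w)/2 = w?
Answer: 68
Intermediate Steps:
d(w) = -2*w
O = 134
N = 0 (N = -0*(-2 - 5) = -0*(-7) = -2*0 = 0)
D = -1/56 (D = 1/(134 - 5*38) = 1/(134 - 190) = 1/(-56) = -1/56 ≈ -0.017857)
(l(6, 0) + 71) + D*N = (-3 + 71) - 1/56*0 = 68 + 0 = 68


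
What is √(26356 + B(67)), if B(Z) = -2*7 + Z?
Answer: √26409 ≈ 162.51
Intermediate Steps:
B(Z) = -14 + Z
√(26356 + B(67)) = √(26356 + (-14 + 67)) = √(26356 + 53) = √26409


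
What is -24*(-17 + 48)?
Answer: -744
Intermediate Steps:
-24*(-17 + 48) = -24*31 = -744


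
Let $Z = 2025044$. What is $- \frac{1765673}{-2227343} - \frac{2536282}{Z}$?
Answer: $- \frac{148114603151}{322176255578} \approx -0.45973$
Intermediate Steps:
$- \frac{1765673}{-2227343} - \frac{2536282}{Z} = - \frac{1765673}{-2227343} - \frac{2536282}{2025044} = \left(-1765673\right) \left(- \frac{1}{2227343}\right) - \frac{181163}{144646} = \frac{1765673}{2227343} - \frac{181163}{144646} = - \frac{148114603151}{322176255578}$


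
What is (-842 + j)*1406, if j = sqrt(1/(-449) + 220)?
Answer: -1183852 + 1406*sqrt(44351771)/449 ≈ -1.1630e+6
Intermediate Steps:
j = sqrt(44351771)/449 (j = sqrt(-1/449 + 220) = sqrt(98779/449) = sqrt(44351771)/449 ≈ 14.832)
(-842 + j)*1406 = (-842 + sqrt(44351771)/449)*1406 = -1183852 + 1406*sqrt(44351771)/449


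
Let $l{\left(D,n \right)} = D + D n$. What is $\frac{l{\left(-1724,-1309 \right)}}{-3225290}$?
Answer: $- \frac{1127496}{1612645} \approx -0.69916$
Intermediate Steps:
$\frac{l{\left(-1724,-1309 \right)}}{-3225290} = \frac{\left(-1724\right) \left(1 - 1309\right)}{-3225290} = \left(-1724\right) \left(-1308\right) \left(- \frac{1}{3225290}\right) = 2254992 \left(- \frac{1}{3225290}\right) = - \frac{1127496}{1612645}$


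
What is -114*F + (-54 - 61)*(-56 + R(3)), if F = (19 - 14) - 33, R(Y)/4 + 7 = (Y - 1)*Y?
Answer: 10092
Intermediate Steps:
R(Y) = -28 + 4*Y*(-1 + Y) (R(Y) = -28 + 4*((Y - 1)*Y) = -28 + 4*((-1 + Y)*Y) = -28 + 4*(Y*(-1 + Y)) = -28 + 4*Y*(-1 + Y))
F = -28 (F = 5 - 33 = -28)
-114*F + (-54 - 61)*(-56 + R(3)) = -114*(-28) + (-54 - 61)*(-56 + (-28 - 4*3 + 4*3²)) = 3192 - 115*(-56 + (-28 - 12 + 4*9)) = 3192 - 115*(-56 + (-28 - 12 + 36)) = 3192 - 115*(-56 - 4) = 3192 - 115*(-60) = 3192 + 6900 = 10092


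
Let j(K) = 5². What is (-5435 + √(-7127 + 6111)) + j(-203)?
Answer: -5410 + 2*I*√254 ≈ -5410.0 + 31.875*I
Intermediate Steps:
j(K) = 25
(-5435 + √(-7127 + 6111)) + j(-203) = (-5435 + √(-7127 + 6111)) + 25 = (-5435 + √(-1016)) + 25 = (-5435 + 2*I*√254) + 25 = -5410 + 2*I*√254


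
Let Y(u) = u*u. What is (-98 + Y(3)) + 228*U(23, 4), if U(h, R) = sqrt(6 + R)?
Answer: -89 + 228*sqrt(10) ≈ 632.00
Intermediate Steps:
Y(u) = u**2
(-98 + Y(3)) + 228*U(23, 4) = (-98 + 3**2) + 228*sqrt(6 + 4) = (-98 + 9) + 228*sqrt(10) = -89 + 228*sqrt(10)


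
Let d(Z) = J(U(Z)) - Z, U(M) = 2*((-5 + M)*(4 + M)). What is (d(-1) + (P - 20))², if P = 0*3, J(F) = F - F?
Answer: 361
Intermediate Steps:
U(M) = 2*(-5 + M)*(4 + M)
J(F) = 0
P = 0
d(Z) = -Z (d(Z) = 0 - Z = -Z)
(d(-1) + (P - 20))² = (-1*(-1) + (0 - 20))² = (1 - 20)² = (-19)² = 361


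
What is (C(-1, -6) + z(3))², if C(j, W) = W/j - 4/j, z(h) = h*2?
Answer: 256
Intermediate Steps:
z(h) = 2*h
C(j, W) = -4/j + W/j
(C(-1, -6) + z(3))² = ((-4 - 6)/(-1) + 2*3)² = (-1*(-10) + 6)² = (10 + 6)² = 16² = 256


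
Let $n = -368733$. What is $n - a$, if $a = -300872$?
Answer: $-67861$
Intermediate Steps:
$n - a = -368733 - -300872 = -368733 + 300872 = -67861$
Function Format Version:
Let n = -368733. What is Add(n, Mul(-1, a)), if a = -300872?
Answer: -67861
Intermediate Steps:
Add(n, Mul(-1, a)) = Add(-368733, Mul(-1, -300872)) = Add(-368733, 300872) = -67861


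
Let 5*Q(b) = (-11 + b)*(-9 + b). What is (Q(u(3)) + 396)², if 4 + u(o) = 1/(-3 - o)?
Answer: 6157383961/32400 ≈ 1.9004e+5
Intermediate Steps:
u(o) = -4 + 1/(-3 - o)
Q(b) = (-11 + b)*(-9 + b)/5 (Q(b) = ((-11 + b)*(-9 + b))/5 = (-11 + b)*(-9 + b)/5)
(Q(u(3)) + 396)² = ((99/5 - 4*(-13 - 4*3)/(3 + 3) + ((-13 - 4*3)/(3 + 3))²/5) + 396)² = ((99/5 - 4*(-13 - 12)/6 + ((-13 - 12)/6)²/5) + 396)² = ((99/5 - 2*(-25)/3 + ((⅙)*(-25))²/5) + 396)² = ((99/5 - 4*(-25/6) + (-25/6)²/5) + 396)² = ((99/5 + 50/3 + (⅕)*(625/36)) + 396)² = ((99/5 + 50/3 + 125/36) + 396)² = (7189/180 + 396)² = (78469/180)² = 6157383961/32400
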